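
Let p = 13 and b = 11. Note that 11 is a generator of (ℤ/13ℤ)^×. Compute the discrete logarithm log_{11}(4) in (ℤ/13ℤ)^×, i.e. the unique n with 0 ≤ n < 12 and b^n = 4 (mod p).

Successive powers of 11 modulo 13:
  11^0=1  11^1=11  11^2=4
So 11^2 ≡ 4 (mod 13), giving n = 2.

2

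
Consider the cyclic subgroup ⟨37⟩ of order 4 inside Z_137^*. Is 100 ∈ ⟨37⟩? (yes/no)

yes

100 ∈ ⟨37⟩ iff 100^4 ≡ 1 (mod 137), since |⟨37⟩| = 4.
100^4 mod 137 = 1.
Since 1 = 1, 100 lies in the subgroup.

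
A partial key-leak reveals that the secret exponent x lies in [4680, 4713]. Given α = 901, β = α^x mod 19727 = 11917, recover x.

4686

Compute 901^4680 mod 19727 = 18521, then multiply by 901 repeatedly:
  901^4680=18521  901^4681=18106  901^4682=19004  901^4683=19295  901^4684=5308
  901^4685=8574  901^4686=11917
Found 11917 at exponent 4686.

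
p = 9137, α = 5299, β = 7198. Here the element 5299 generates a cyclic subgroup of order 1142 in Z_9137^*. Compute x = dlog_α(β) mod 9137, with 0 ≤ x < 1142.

Baby-step giant-step with m = ceil(sqrt(1142)) = 34.
Baby table (5299^j mod 9137 for j=0..33):
  0:1  1:5299  2:1400  3:8493  4:4682  5:2963  6:3571  7:2
  8:1461  9:2800  10:7849  11:227  12:5926  13:7142  14:4  15:2922
  16:5600  17:6561  18:454  19:2715  20:5147  21:8  22:5844  23:2063
  24:3985  25:908  26:5430  27:1157  28:16  29:2551  30:4126  31:7970
  32:1816  33:1723
Giant step factor: 5299^(-34) ≡ 8446 (mod 9137).
Scan 7198·8446^i mod 9137 for i = 0, 1, …:
  i=0: 7198   i=1: 5847   i=2: 7414   i=3: 2783
  i=4: 4854   i=5: 8302   i=6: 1354   i=7: 5497
  i=8: 2565   i=9: 163     …   i=18: 1645
  i=19: 5430
Match at i=19, j=26: x = 19·34 + 26 = 672.

672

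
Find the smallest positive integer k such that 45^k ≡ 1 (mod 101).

50

The order of 45 must divide p − 1 = 100 = 2^2 · 5^2.
Divisors: 1, 2, 4, 5, 10, 20, 25, 50, 100.
Check each in increasing order: 45^1 ≡ 45;  45^2 ≡ 5;  45^4 ≡ 25;  45^5 ≡ 14;  45^10 ≡ 95;  45^20 ≡ 36;  45^25 ≡ 100;  45^50 ≡ 1.
Smallest exponent giving 1 is 50.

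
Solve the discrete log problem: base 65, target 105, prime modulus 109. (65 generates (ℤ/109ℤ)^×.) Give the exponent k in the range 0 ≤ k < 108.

48

Baby-step giant-step with m = ceil(sqrt(108)) = 11.
Baby table (65^j mod 109 for j=0..10):
  0:1  1:65  2:83  3:54  4:22  5:13  6:82  7:98
  8:48  9:68  10:60
Giant step factor: 65^(-11) ≡ 59 (mod 109).
Scan 105·59^i mod 109 for i = 0, 1, …:
  i=0: 105   i=1: 91   i=2: 28   i=3: 17
  i=4: 22
Match at i=4, j=4: k = 4·11 + 4 = 48.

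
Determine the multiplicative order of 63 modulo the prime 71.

70

The order of 63 must divide p − 1 = 70 = 2 · 5 · 7.
Divisors: 1, 2, 5, 7, 10, 14, 35, 70.
Check each in increasing order: 63^1 ≡ 63;  63^2 ≡ 64;  63^5 ≡ 34;  63^7 ≡ 46;  63^10 ≡ 20;  63^14 ≡ 57;  63^35 ≡ 70;  63^70 ≡ 1.
Smallest exponent giving 1 is 70.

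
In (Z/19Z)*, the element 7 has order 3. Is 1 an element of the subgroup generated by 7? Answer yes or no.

1 ∈ ⟨7⟩ iff 1^3 ≡ 1 (mod 19), since |⟨7⟩| = 3.
1^3 mod 19 = 1.
Since 1 = 1, 1 lies in the subgroup.

yes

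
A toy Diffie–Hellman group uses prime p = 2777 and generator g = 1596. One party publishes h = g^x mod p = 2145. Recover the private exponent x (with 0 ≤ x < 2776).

1201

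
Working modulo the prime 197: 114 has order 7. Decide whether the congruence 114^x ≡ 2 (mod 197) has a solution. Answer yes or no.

no

2 ∈ ⟨114⟩ iff 2^7 ≡ 1 (mod 197), since |⟨114⟩| = 7.
2^7 mod 197 = 128.
Since 128 ≠ 1, 2 does not lie in the subgroup.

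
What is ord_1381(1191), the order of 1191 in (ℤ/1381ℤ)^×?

The order of 1191 must divide p − 1 = 1380 = 2^2 · 3 · 5 · 23.
Divisors: 1, 2, 3, 4, 5, 6, 10, 12, 15, 20, 23, 30, 46, 60, 69, 92, 115, 138, 230, 276, 345, 460, 690, 1380.
Check each in increasing order: 1191^1 ≡ 1191;  1191^2 ≡ 194;  1191^3 ≡ 427;  1191^4 ≡ 349;  1191^5 ≡ 1359;  1191^6 ≡ 37;  1191^10 ≡ 484;  1191^12 ≡ 1369;  1191^15 ≡ 400;  1191^20 ≡ 867;  1191^23 ≡ 101;  1191^30 ≡ 1185;  1191^46 ≡ 534;  1191^60 ≡ 1129;  1191^69 ≡ 75;  1191^92 ≡ 670;  1191^115 ≡ 1.
Smallest exponent giving 1 is 115.

115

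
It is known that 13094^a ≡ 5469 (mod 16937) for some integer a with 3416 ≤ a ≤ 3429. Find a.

3419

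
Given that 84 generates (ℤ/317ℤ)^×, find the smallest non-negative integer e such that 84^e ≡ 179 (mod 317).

Baby-step giant-step with m = ceil(sqrt(316)) = 18.
Baby table (84^j mod 317 for j=0..17):
  0:1  1:84  2:82  3:231  4:67  5:239  6:105  7:261
  8:51  9:163  10:61  11:52  12:247  13:143  14:283  15:314
  16:65  17:71
Giant step factor: 84^(-18) ≡ 274 (mod 317).
Scan 179·274^i mod 317 for i = 0, 1, …:
  i=0: 179   i=1: 228   i=2: 23   i=3: 279
  i=4: 49   i=5: 112   i=6: 256   i=7: 87
  i=8: 63   i=9: 144     …   i=14: 145
  i=15: 105
Match at i=15, j=6: e = 15·18 + 6 = 276.

276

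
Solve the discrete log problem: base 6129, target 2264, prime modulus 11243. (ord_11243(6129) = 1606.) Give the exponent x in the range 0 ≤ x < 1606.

Baby-step giant-step with m = ceil(sqrt(1606)) = 41.
Baby table (6129^j mod 11243 for j=0..40):
  0:1  1:6129  2:1778  3:2895  4:2001  5:9259  6:4990  7:2750
  8:1493  9:10038  10:1206  11:4923  12:8098  13:6040  14:7204  15:2055
  16:2935  17:11058  18:1678  19:8360  20:4089  21:834  22:7264  23:10019
  24:8428  25:4870  26:9308  27:1750  28:11171  29:8432  30:6900  31:5177
  32:2087  33:7932  34:496  35:4374  36:4934  37:8059  38:3112  39:5320
  40:1580
Giant step factor: 6129^(-41) ≡ 8283 (mod 11243).
Scan 2264·8283^i mod 11243 for i = 0, 1, …:
  i=0: 2264   i=1: 10631   i=2: 1397   i=3: 2304
  i=4: 4661   i=5: 9844   i=6: 3616   i=7: 11219
  i=8: 3582   i=9: 10672     …   i=30: 9136
  i=31: 8098
Match at i=31, j=12: x = 31·41 + 12 = 1283.

1283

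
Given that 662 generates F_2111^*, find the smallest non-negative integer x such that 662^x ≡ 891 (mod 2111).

Baby-step giant-step with m = ceil(sqrt(2110)) = 46.
Baby table (662^j mod 2111 for j=0..45):
  0:1  1:662  2:1267  3:687  4:929  5:697  6:1216  7:701
  8:1753  9:1547  10:279  11:1041  12:956  13:1683  14:1649  15:251
  16:1504  17:1367  18:1446  19:969  20:1845  21:1232  22:738  23:915
  24:1984  25:366  26:1638  27:1413  28:233  29:143  30:1782  31:1746
  32:1135  33:1965  34:454  35:786  36:1026  37:1581  38:1677  39:1899
  40:1093  41:1604  42:15  43:1486  44:6  45:1861
Giant step factor: 662^(-46) ≡ 880 (mod 2111).
Scan 891·880^i mod 2111 for i = 0, 1, …:
  i=0: 891   i=1: 899   i=2: 1606   i=3: 1021
  i=4: 1305   i=5: 16   i=6: 1414   i=7: 941
  i=8: 568   i=9: 1644     …   i=28: 1352
  i=29: 1267
Match at i=29, j=2: x = 29·46 + 2 = 1336.

1336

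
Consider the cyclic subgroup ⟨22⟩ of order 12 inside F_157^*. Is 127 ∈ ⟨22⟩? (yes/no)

127 ∈ ⟨22⟩ iff 127^12 ≡ 1 (mod 157), since |⟨22⟩| = 12.
127^12 mod 157 = 99.
Since 99 ≠ 1, 127 does not lie in the subgroup.

no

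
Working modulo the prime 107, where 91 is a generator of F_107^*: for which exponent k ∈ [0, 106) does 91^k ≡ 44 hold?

Baby-step giant-step with m = ceil(sqrt(106)) = 11.
Baby table (91^j mod 107 for j=0..10):
  0:1  1:91  2:42  3:77  4:52  5:24  6:44  7:45
  8:29  9:71  10:41
Giant step factor: 91^(-11) ≡ 84 (mod 107).
Scan 44·84^i mod 107 for i = 0, 1, …:
  i=0: 44
Match at i=0, j=6: k = 0·11 + 6 = 6.

6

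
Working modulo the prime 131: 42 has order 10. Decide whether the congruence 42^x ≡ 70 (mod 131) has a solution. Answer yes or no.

yes

⟨42⟩ has order 10; its elements mod 131 are {1, 42, 53, 58, 61, 70, 73, 78, 89, 130}.
70 is in this set.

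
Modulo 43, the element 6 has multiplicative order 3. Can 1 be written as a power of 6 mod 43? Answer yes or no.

1 ∈ ⟨6⟩ iff 1^3 ≡ 1 (mod 43), since |⟨6⟩| = 3.
1^3 mod 43 = 1.
Since 1 = 1, 1 lies in the subgroup.

yes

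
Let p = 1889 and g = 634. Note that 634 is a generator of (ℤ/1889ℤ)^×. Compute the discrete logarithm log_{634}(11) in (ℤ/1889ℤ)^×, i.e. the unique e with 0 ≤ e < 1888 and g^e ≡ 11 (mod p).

1545

Baby-step giant-step with m = ceil(sqrt(1888)) = 44.
Baby table (634^j mod 1889 for j=0..43):
  0:1  1:634  2:1488  3:781  4:236  5:393  6:1703  7:1083
  8:915  9:187  10:1440  11:573  12:594  13:685  14:1709  15:1109
  16:398  17:1095  18:967  19:1042  20:1367  21:1516  22:1532  23:342
  24:1482  25:755  26:753  27:1374  28:287  29:614  30:142  31:1245
  32:1617  33:1340  34:1399  35:1025  36:34  37:777  38:1478  39:108
  40:468  41:139  42:1232  43:931
Giant step factor: 634^(-44) ≡ 113 (mod 1889).
Scan 11·113^i mod 1889 for i = 0, 1, …:
  i=0: 11   i=1: 1243   i=2: 673   i=3: 489
  i=4: 476   i=5: 896   i=6: 1131   i=7: 1240
  i=8: 334   i=9: 1851     …   i=34: 622
  i=35: 393
Match at i=35, j=5: e = 35·44 + 5 = 1545.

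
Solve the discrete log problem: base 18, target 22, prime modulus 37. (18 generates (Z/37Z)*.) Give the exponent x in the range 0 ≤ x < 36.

Successive powers of 18 modulo 37:
  18^0=1  18^1=18  18^2=28  18^3=23  18^4=7  18^5=15
  18^6=11  18^7=13  18^8=12  18^9=31  18^10=3  18^11=17
  18^12=10  18^13=32  18^14=21  18^15=8  18^16=33  18^17=2
  18^18=36  18^19=19  18^20=9  18^21=14  18^22=30  18^23=22
So 18^23 ≡ 22 (mod 37), giving x = 23.

23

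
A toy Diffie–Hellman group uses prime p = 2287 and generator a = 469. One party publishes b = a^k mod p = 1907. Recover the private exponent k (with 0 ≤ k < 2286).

1837

Baby-step giant-step with m = ceil(sqrt(2286)) = 48.
Baby table (469^j mod 2287 for j=0..47):
  0:1  1:469  2:409  3:2000  4:330  5:1541  6:37  7:1344
  8:1411  9:816  10:775  11:2129  12:1369  13:1701  14:1893  15:461
  16:1231  17:1015  18:339  19:1188  20:1431  21:1048  22:2094  23:963
  24:1108  25:503  26:346  27:2184  28:2007  29:1326  30:2117  31:315
  32:1367  33:763  34:1075  35:1035  36:571  37:220  38:265  39:787
  40:896  41:1703  42:544  43:1279  44:657  45:1675  46:1134  47:1262
Giant step factor: 469^(-48) ≡ 191 (mod 2287).
Scan 1907·191^i mod 2287 for i = 0, 1, …:
  i=0: 1907   i=1: 604   i=2: 1014   i=3: 1566
  i=4: 1796   i=5: 2273   i=6: 1900   i=7: 1554
  i=8: 1791   i=9: 1318     …   i=37: 1338
  i=38: 1701
Match at i=38, j=13: k = 38·48 + 13 = 1837.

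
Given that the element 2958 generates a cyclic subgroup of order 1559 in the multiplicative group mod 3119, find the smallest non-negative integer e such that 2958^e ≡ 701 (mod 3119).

1319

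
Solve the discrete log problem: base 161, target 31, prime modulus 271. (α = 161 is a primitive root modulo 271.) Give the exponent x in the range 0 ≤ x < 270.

Baby-step giant-step with m = ceil(sqrt(270)) = 17.
Baby table (161^j mod 271 for j=0..16):
  0:1  1:161  2:176  3:152  4:82  5:194  6:69  7:269
  8:220  9:190  10:238  11:107  12:154  13:133  14:4  15:102
  16:162
Giant step factor: 161^(-17) ≡ 193 (mod 271).
Scan 31·193^i mod 271 for i = 0, 1, …:
  i=0: 31   i=1: 21   i=2: 259   i=3: 123
  i=4: 162
Match at i=4, j=16: x = 4·17 + 16 = 84.

84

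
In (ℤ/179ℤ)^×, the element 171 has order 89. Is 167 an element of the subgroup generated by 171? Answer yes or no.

no

167 ∈ ⟨171⟩ iff 167^89 ≡ 1 (mod 179), since |⟨171⟩| = 89.
167^89 mod 179 = 178.
Since 178 ≠ 1, 167 does not lie in the subgroup.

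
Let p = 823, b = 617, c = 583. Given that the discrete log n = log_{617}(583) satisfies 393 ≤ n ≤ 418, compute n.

Compute 617^393 mod 823 = 275, then multiply by 617 repeatedly:
  617^393=275  617^394=137  617^395=583
Found 583 at exponent 395.

395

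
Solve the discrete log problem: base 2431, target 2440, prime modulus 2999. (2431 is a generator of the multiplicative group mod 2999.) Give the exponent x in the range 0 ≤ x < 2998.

Baby-step giant-step with m = ceil(sqrt(2998)) = 55.
Baby table (2431^j mod 2999 for j=0..54):
  0:1  1:2431  2:1731  3:464  4:360  5:2451  6:2367  7:2095
  8:643  9:654  10:404  11:1451  12:557  13:1518  14:1488  15:534
  16:2586  17:662  18:1858  19:304  20:1270  21:1399  22:103  23:1476
  24:1352  25:2807  26:1092  27:537  28:882  29:2856  30:251  31:1384
  32:2625  33:2502  34:390  35:406  36:315  37:1020  38:2446  39:2208
  40:2437  41:1322  42:1853  43:145  44:1612  45:2078  46:1302  47:1217
  48:1513  49:1329  50:876  51:266  52:1861  53:1599  54:465
Giant step factor: 2431^(-55) ≡ 793 (mod 2999).
Scan 2440·793^i mod 2999 for i = 0, 1, …:
  i=0: 2440   i=1: 565   i=2: 1194   i=3: 2157
  i=4: 1071   i=5: 586   i=6: 2852   i=7: 390
Match at i=7, j=34: x = 7·55 + 34 = 419.

419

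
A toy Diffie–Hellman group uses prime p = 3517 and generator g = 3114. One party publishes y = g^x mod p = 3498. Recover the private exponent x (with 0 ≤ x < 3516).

Baby-step giant-step with m = ceil(sqrt(3516)) = 60.
Baby table (3114^j mod 3517 for j=0..59):
  0:1  1:3114  2:627  3:543  4:2742  5:2829  6:2938  7:1215
  8:2735  9:2133  10:2066  11:931  12:1126  13:3432  14:2602  15:2977
  16:3083  17:2569  18:2208  19:3494  20:2235  21:3164  22:1579  23:240
  24:1756  25:2766  26:191  27:401  28:179  29:1720  30:3206  31:2238
  32:1955  33:3460  34:1869  35:2948  36:702  37:1971  38:529  39:1350
  40:1085  41:2370  42:1514  43:1816  44:3205  45:2641  46:1328  47:2917
  48:2644  49:119  50:1281  51:756  52:1311  53:2734  54:2536  55:1439
  56:388  57:1901  58:603  59:3181
Giant step factor: 3114^(-60) ≡ 2010 (mod 3517).
Scan 3498·2010^i mod 3517 for i = 0, 1, …:
  i=0: 3498   i=1: 497   i=2: 142   i=3: 543
Match at i=3, j=3: x = 3·60 + 3 = 183.

183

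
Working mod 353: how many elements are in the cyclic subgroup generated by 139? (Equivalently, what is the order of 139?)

352

The order of 139 must divide p − 1 = 352 = 2^5 · 11.
Divisors: 1, 2, 4, 8, 11, 16, 22, 32, 44, 88, 176, 352.
Check each in increasing order: 139^1 ≡ 139;  139^2 ≡ 259;  139^4 ≡ 11;  139^8 ≡ 121;  139^11 ≡ 101;  139^16 ≡ 168;  139^22 ≡ 317;  139^32 ≡ 337;  139^44 ≡ 237;  139^88 ≡ 42;  139^176 ≡ 352;  139^352 ≡ 1.
Smallest exponent giving 1 is 352.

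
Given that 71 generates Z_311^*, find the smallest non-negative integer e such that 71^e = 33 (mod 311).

Baby-step giant-step with m = ceil(sqrt(310)) = 18.
Baby table (71^j mod 311 for j=0..17):
  0:1  1:71  2:65  3:261  4:182  5:171  6:12  7:230
  8:158  9:22  10:7  11:186  12:144  13:272  14:30  15:264
  16:84  17:55
Giant step factor: 71^(-18) ≡ 160 (mod 311).
Scan 33·160^i mod 311 for i = 0, 1, …:
  i=0: 33   i=1: 304   i=2: 124   i=3: 247
  i=4: 23   i=5: 259   i=6: 77   i=7: 191
  i=8: 82   i=9: 58   i=10: 261
Match at i=10, j=3: e = 10·18 + 3 = 183.

183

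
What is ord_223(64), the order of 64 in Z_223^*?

37

The order of 64 must divide p − 1 = 222 = 2 · 3 · 37.
Divisors: 1, 2, 3, 6, 37, 74, 111, 222.
Check each in increasing order: 64^1 ≡ 64;  64^2 ≡ 82;  64^3 ≡ 119;  64^6 ≡ 112;  64^37 ≡ 1.
Smallest exponent giving 1 is 37.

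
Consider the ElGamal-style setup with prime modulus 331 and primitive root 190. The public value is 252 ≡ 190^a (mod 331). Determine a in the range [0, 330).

Baby-step giant-step with m = ceil(sqrt(330)) = 19.
Baby table (190^j mod 331 for j=0..18):
  0:1  1:190  2:21  3:18  4:110  5:47  6:324  7:325
  8:184  9:205  10:223  11:2  12:49  13:42  14:36  15:220
  16:94  17:317  18:319
Giant step factor: 190^(-19) ≡ 170 (mod 331).
Scan 252·170^i mod 331 for i = 0, 1, …:
  i=0: 252   i=1: 141   i=2: 138   i=3: 290
  i=4: 312   i=5: 80   i=6: 29   i=7: 296
  i=8: 8   i=9: 36
Match at i=9, j=14: a = 9·19 + 14 = 185.

185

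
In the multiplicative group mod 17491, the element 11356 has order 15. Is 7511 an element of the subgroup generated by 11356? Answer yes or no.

7511 ∈ ⟨11356⟩ iff 7511^15 ≡ 1 (mod 17491), since |⟨11356⟩| = 15.
7511^15 mod 17491 = 1.
Since 1 = 1, 7511 lies in the subgroup.

yes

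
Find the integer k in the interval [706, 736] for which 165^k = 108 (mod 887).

Compute 165^706 mod 887 = 108, then multiply by 165 repeatedly:
  165^706=108
Found 108 at exponent 706.

706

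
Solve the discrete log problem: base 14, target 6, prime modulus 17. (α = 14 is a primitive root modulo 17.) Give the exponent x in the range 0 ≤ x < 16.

7

Successive powers of 14 modulo 17:
  14^0=1  14^1=14  14^2=9  14^3=7  14^4=13  14^5=12
  14^6=15  14^7=6
So 14^7 ≡ 6 (mod 17), giving x = 7.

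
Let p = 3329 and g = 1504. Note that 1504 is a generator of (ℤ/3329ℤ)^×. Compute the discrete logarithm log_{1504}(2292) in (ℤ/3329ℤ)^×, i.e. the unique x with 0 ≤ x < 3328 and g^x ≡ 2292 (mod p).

Baby-step giant-step with m = ceil(sqrt(3328)) = 58.
Baby table (1504^j mod 3329 for j=0..57):
  0:1  1:1504  2:1625  3:514  4:728  5:3000  6:1205  7:1344
  8:673  9:176  10:1713  11:3035  12:581  13:1626  14:2018  15:2353
  16:185  17:1933  18:1015  19:1878  20:1520  21:2386  22:3211  23:2294
  24:1332  25:2599  26:650  27:2203  28:957  29:1200  30:482  31:2535
  32:935  33:1402  34:1351  35:1214  36:1564  37:1982  38:1473  39:1607
  40:74  41:1439  42:406  43:1417  44:608  45:2286  46:2616  47:2915
  48:3196  49:3037  50:260  51:1547  52:3046  53:480  54:2856  55:1014
  56:374  57:3224
Giant step factor: 1504^(-58) ≡ 738 (mod 3329).
Scan 2292·738^i mod 3329 for i = 0, 1, …:
  i=0: 2292   i=1: 364   i=2: 2312   i=3: 1808
  i=4: 2704   i=5: 1481   i=6: 1066   i=7: 1064
  i=8: 2917   i=9: 2212     …   i=51: 1038
  i=52: 374
Match at i=52, j=56: x = 52·58 + 56 = 3072.

3072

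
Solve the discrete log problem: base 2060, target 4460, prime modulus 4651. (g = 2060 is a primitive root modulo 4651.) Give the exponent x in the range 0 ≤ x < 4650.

Baby-step giant-step with m = ceil(sqrt(4650)) = 69.
Baby table (2060^j mod 4651 for j=0..68):
  0:1  1:2060  2:1888  3:1044  4:1878  5:3699  6:1602  7:2561
  8:1426  9:2779  10:4010  11:424  12:3703  13:540  14:811  15:951
  16:989  17:202  18:2181  19:4645  20:1593  21:2625  22:3038  23:2685
  24:1061  25:4341  26:3238  27:746  28:1930  29:3846  30:2107  31:1037
  32:1411  33:4436  34:3596  35:3368  36:3439  37:867  38:36  39:4395
  40:2854  41:376  42:2494  43:2936  44:1860  45:3827  46:175  47:2373
  48:179  49:1311  50:3080  51:836  52:1290  53:1679  54:3047  55:2621
  56:4100  57:4435  58:1536  59:1480  60:2395  61:3640  62:988  63:2793
  64:293  65:3601  66:4366  67:3577  68:1436
Giant step factor: 2060^(-69) ≡ 2288 (mod 4651).
Scan 4460·2288^i mod 4651 for i = 0, 1, …:
  i=0: 4460   i=1: 186   i=2: 2327   i=3: 3432
  i=4: 1528   i=5: 3163   i=6: 4639   i=7: 450
  i=8: 1729   i=9: 2602     …   i=60: 1296
  i=61: 2561
Match at i=61, j=7: x = 61·69 + 7 = 4216.

4216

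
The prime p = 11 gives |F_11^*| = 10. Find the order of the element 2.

10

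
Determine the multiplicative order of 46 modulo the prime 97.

The order of 46 must divide p − 1 = 96 = 2^5 · 3.
Divisors: 1, 2, 3, 4, 6, 8, 12, 16, 24, 32, 48, 96.
Check each in increasing order: 46^1 ≡ 46;  46^2 ≡ 79;  46^3 ≡ 45;  46^4 ≡ 33;  46^6 ≡ 85;  46^8 ≡ 22;  46^12 ≡ 47;  46^16 ≡ 96;  46^24 ≡ 75;  46^32 ≡ 1.
Smallest exponent giving 1 is 32.

32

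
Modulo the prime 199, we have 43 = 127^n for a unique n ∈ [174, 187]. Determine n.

176

Compute 127^174 mod 199 = 64, then multiply by 127 repeatedly:
  127^174=64  127^175=168  127^176=43
Found 43 at exponent 176.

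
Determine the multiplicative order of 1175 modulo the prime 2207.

The order of 1175 must divide p − 1 = 2206 = 2 · 1103.
Divisors: 1, 2, 1103, 2206.
Check each in increasing order: 1175^1 ≡ 1175;  1175^2 ≡ 1250;  1175^1103 ≡ 1.
Smallest exponent giving 1 is 1103.

1103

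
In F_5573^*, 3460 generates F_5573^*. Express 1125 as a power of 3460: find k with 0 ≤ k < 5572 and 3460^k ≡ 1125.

Baby-step giant-step with m = ceil(sqrt(5572)) = 75.
Baby table (3460^j mod 5573 for j=0..74):
  0:1  1:3460  2:796  3:1098  4:3867  5:4620  6:1836  7:4913
  8:1330  9:4075  10:5383  11:214  12:4804  13:3154  14:906  15:2734
  16:2259  17:2794  18:3658  19:397  20:2662  21:3924  22:1212  23:2624
  24:623  25:4402  26:5484  27:4148  28:1605  29:2592  30:1363  31:1222
  32:3786  33:3010  34:4236  35:5143  36:191  37:3246  38:1565  39:3517
  40:2961  41:1886  42:5150  43:2119  44:3245  45:3678  46:2721  47:1863
  48:3592  49:530  50:283  51:3905  52:2348  53:4219  54:2053  55:3378
  56:1299  57:2702  58:2999  59:5187  60:1960  61:4832  62:5293  63:902
  64:40  65:4648  66:3975  67:4909  68:4209  69:891  70:991  71:1465
  72:3043  73:1383  74:3546
Giant step factor: 3460^(-75) ≡ 3127 (mod 5573).
Scan 1125·3127^i mod 5573 for i = 0, 1, …:
  i=0: 1125   i=1: 1312   i=2: 896   i=3: 4146
  i=4: 1744   i=5: 3094   i=6: 210   i=7: 4629
  i=8: 1802   i=9: 551     …   i=14: 5092
  i=15: 623
Match at i=15, j=24: k = 15·75 + 24 = 1149.

1149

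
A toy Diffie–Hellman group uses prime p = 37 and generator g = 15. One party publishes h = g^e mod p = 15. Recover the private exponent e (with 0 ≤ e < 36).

Successive powers of 15 modulo 37:
  15^0=1  15^1=15
So 15^1 ≡ 15 (mod 37), giving e = 1.

1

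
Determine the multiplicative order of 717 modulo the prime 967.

The order of 717 must divide p − 1 = 966 = 2 · 3 · 7 · 23.
Divisors: 1, 2, 3, 6, 7, 14, 21, 23, 42, 46, 69, 138, 161, 322, 483, 966.
Check each in increasing order: 717^1 ≡ 717;  717^2 ≡ 612;  717^3 ≡ 753;  717^6 ≡ 347;  717^7 ≡ 280;  717^14 ≡ 73;  717^21 ≡ 133;  717^23 ≡ 168;  717^42 ≡ 283;  717^46 ≡ 181;  717^69 ≡ 431;  717^138 ≡ 97;  717^161 ≡ 824;  717^322 ≡ 142;  717^483 ≡ 1.
Smallest exponent giving 1 is 483.

483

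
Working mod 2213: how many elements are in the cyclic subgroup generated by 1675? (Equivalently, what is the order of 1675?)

The order of 1675 must divide p − 1 = 2212 = 2^2 · 7 · 79.
Divisors: 1, 2, 4, 7, 14, 28, 79, 158, 316, 553, 1106, 2212.
Check each in increasing order: 1675^1 ≡ 1675;  1675^2 ≡ 1754;  1675^4 ≡ 446;  1675^7 ≡ 1761;  1675^14 ≡ 708;  1675^28 ≡ 1126;  1675^79 ≡ 1130;  1675^158 ≡ 2212;  1675^316 ≡ 1.
Smallest exponent giving 1 is 316.

316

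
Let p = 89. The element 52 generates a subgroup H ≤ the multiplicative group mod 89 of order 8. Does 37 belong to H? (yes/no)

yes

37 ∈ ⟨52⟩ iff 37^8 ≡ 1 (mod 89), since |⟨52⟩| = 8.
37^8 mod 89 = 1.
Since 1 = 1, 37 lies in the subgroup.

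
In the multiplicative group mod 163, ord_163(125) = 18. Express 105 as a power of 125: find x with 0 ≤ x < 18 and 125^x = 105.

15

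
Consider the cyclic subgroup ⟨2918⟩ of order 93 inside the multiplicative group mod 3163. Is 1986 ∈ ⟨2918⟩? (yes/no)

no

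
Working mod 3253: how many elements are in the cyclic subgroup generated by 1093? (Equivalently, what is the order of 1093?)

1084

The order of 1093 must divide p − 1 = 3252 = 2^2 · 3 · 271.
Divisors: 1, 2, 3, 4, 6, 12, 271, 542, 813, 1084, 1626, 3252.
Check each in increasing order: 1093^1 ≡ 1093;  1093^2 ≡ 798;  1093^3 ≡ 410;  1093^4 ≡ 2469;  1093^6 ≡ 2197;  1093^12 ≡ 2610;  1093^271 ≡ 1598;  1093^542 ≡ 3252;  1093^813 ≡ 1655;  1093^1084 ≡ 1.
Smallest exponent giving 1 is 1084.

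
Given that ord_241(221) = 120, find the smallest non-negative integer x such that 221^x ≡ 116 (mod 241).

93

Baby-step giant-step with m = ceil(sqrt(120)) = 11.
Baby table (221^j mod 241 for j=0..10):
  0:1  1:221  2:159  3:194  4:217  5:239  6:40  7:164
  8:94  9:48  10:4
Giant step factor: 221^(-11) ≡ 3 (mod 241).
Scan 116·3^i mod 241 for i = 0, 1, …:
  i=0: 116   i=1: 107   i=2: 80   i=3: 240
  i=4: 238   i=5: 232   i=6: 214   i=7: 160
  i=8: 239
Match at i=8, j=5: x = 8·11 + 5 = 93.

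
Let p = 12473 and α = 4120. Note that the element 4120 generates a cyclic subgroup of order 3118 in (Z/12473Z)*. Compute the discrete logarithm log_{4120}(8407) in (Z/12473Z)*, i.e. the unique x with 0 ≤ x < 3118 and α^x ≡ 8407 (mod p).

Baby-step giant-step with m = ceil(sqrt(3118)) = 56.
Baby table (4120^j mod 12473 for j=0..55):
  0:1  1:4120  2:11120  3:1071  4:9551  5:10278  6:11998  7:1261
  8:6552  9:2668  10:3447  11:7366  12:1111  13:12202  14:6050  15:4946
  16:9111  17:6063  18:8614  19:3995  20:7513  21:8047  22:406  23:1338
  24:11967  25:10744  26:11076  27:6886  28:6718  29:573  30:3363  31:10530
  32:2506  33:9549  34:2038  35:2231  36:11592  37:12396  38:7058  39:4397
  40:4844  41:480  42:6866  43:11629  44:2687  45:6889  46:6605  47:8987
  48:6576  49:1764  50:8394  51:8124  52:5821  53:9414  54:7123  55:10264
Giant step factor: 4120^(-56) ≡ 5164 (mod 12473).
Scan 8407·5164^i mod 12473 for i = 0, 1, …:
  i=0: 8407   i=1: 7708   i=2: 2769   i=3: 5058
  i=4: 1050   i=5: 8918   i=6: 2236   i=7: 9179
  i=8: 2956   i=9: 10305     …   i=48: 12358
  i=49: 4844
Match at i=49, j=40: x = 49·56 + 40 = 2784.

2784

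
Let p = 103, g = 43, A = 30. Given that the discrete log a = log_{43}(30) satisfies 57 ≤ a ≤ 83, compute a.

Compute 43^57 mod 103 = 22, then multiply by 43 repeatedly:
  43^57=22  43^58=19  43^59=96  43^60=8  43^61=35
  43^62=63  43^63=31  43^64=97  43^65=51  43^66=30
Found 30 at exponent 66.

66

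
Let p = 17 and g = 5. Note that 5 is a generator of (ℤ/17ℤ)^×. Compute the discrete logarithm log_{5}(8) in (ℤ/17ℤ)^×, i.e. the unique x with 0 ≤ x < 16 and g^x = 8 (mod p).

Successive powers of 5 modulo 17:
  5^0=1  5^1=5  5^2=8
So 5^2 ≡ 8 (mod 17), giving x = 2.

2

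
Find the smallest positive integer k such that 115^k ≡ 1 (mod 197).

196

The order of 115 must divide p − 1 = 196 = 2^2 · 7^2.
Divisors: 1, 2, 4, 7, 14, 28, 49, 98, 196.
Check each in increasing order: 115^1 ≡ 115;  115^2 ≡ 26;  115^4 ≡ 85;  115^7 ≡ 20;  115^14 ≡ 6;  115^28 ≡ 36;  115^49 ≡ 183;  115^98 ≡ 196;  115^196 ≡ 1.
Smallest exponent giving 1 is 196.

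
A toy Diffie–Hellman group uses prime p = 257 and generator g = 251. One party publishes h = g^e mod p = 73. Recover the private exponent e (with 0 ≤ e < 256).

236

Baby-step giant-step with m = ceil(sqrt(256)) = 16.
Baby table (251^j mod 257 for j=0..15):
  0:1  1:251  2:36  3:41  4:11  5:191  6:139  7:194
  8:121  9:45  10:244  11:78  12:46  13:238  14:114  15:87
Giant step factor: 251^(-16) ≡ 32 (mod 257).
Scan 73·32^i mod 257 for i = 0, 1, …:
  i=0: 73   i=1: 23   i=2: 222   i=3: 165
  i=4: 140   i=5: 111   i=6: 211   i=7: 70
  i=8: 184   i=9: 234     …   i=13: 146
  i=14: 46
Match at i=14, j=12: e = 14·16 + 12 = 236.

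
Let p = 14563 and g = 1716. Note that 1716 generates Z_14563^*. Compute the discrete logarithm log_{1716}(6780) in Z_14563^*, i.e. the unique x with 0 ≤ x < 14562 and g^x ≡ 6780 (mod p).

8864

Baby-step giant-step with m = ceil(sqrt(14562)) = 121.
Baby table (1716^j mod 14563 for j=0..120):
  0:1  1:1716  2:2930  3:3645  4:7293  5:5171  6:4569  7:5510
  8:3773  9:8496  10:1573  11:5113  12:6982  13:10326  14:10808  15:7829
  16:7478  17:2245  18:7788  19:9937  20:13182  21:3973  22:2184  23:5053
  24:5963  25:9282  26:10553  27:7139  28:3041  29:4802  30:12137  31:2002
  32:13127  33:11534  34:1227  35:8460  36:12612  37:1574  38:6829  39:9912
  40:13971  41:3538  42:13000  43:12047  44:7755  45:11561  46:3870  47:192
  48:9086  49:9166  50:816  51:2208  52:2548  53:3468  54:9384  55:10829
  56:176  57:10756  58:5975  59:748  60:2024  61:7190  62:3179  63:8602
  64:8713  65:9870  66:151  67:11545  68:5540  69:11564  70:9018  71:8982
  72:5458  73:1919  74:1766  75:1352  76:4515  77:224  78:5746  79:985
  80:952  81:2576  82:7827  83:4046  84:10948  85:498  86:9914  87:2840
  88:9398  89:5727  90:12070  91:3534  92:6136  93:327  94:7738  95:11515
  96:12312  97:11042  98:1609  99:8637  100:10521  101:10479  102:11222  103:4666
  104:11769  105:11286  106:12549  107:9970  108:11558  109:13285  110:5965  111:12714
  112:1850  113:14429  114:3064  115:581  116:6712  117:13022  118:6110  119:13963
  120:4373
Giant step factor: 1716^(-121) ≡ 8463 (mod 14563).
Scan 6780·8463^i mod 14563 for i = 0, 1, …:
  i=0: 6780   i=1: 920   i=2: 9318   i=3: 14152
  i=4: 2264   i=5: 9887   i=6: 9246   i=7: 1899
  i=8: 8248   i=9: 2365     …   i=72: 11588
  i=73: 2002
Match at i=73, j=31: x = 73·121 + 31 = 8864.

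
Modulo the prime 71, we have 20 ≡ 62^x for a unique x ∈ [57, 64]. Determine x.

60

Compute 62^57 mod 71 = 55, then multiply by 62 repeatedly:
  62^57=55  62^58=2  62^59=53  62^60=20
Found 20 at exponent 60.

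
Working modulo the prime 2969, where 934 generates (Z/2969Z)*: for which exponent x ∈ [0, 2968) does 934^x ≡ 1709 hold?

1296

Baby-step giant-step with m = ceil(sqrt(2968)) = 55.
Baby table (934^j mod 2969 for j=0..54):
  0:1  1:934  2:2439  3:803  4:1814  5:1946  6:536  7:1832
  8:944  9:2872  10:1441  11:937  12:2272  13:2182  14:1254  15:1450
  16:436  17:471  18:502  19:2735  20:1150  21:2291  22:2114  23:91
  24:1862  25:2243  26:1817  27:1779  28:1915  29:1272  30:448  31:2772
  32:80  33:495  34:2135  35:1891  36:2608  37:1292  38:1314  39:1079
  40:1295  41:1147  42:2458  43:735  44:651  45:2358  46:2343  47:209
  48:2221  49:2052  50:1563  51:2063  52:2930  53:2171  54:2856
Giant step factor: 934^(-55) ≡ 1073 (mod 2969).
Scan 1709·1073^i mod 2969 for i = 0, 1, …:
  i=0: 1709   i=1: 1884   i=2: 2612   i=3: 2909
  i=4: 938   i=5: 2952   i=6: 2542   i=7: 2024
  i=8: 1413   i=9: 1959     …   i=22: 2836
  i=23: 2772
Match at i=23, j=31: x = 23·55 + 31 = 1296.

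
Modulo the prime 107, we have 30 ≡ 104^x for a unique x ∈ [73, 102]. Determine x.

88

Compute 104^73 mod 107 = 96, then multiply by 104 repeatedly:
  104^73=96  104^74=33  104^75=8  104^76=83  104^77=72
  104^78=105  104^79=6  104^80=89  104^81=54  104^82=52
  104^83=58  104^84=40  104^85=94  104^86=39  104^87=97
  104^88=30
Found 30 at exponent 88.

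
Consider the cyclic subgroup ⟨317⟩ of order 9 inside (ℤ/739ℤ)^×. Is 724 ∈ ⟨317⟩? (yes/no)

yes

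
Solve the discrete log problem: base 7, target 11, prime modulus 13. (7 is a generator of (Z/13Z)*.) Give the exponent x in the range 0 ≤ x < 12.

Successive powers of 7 modulo 13:
  7^0=1  7^1=7  7^2=10  7^3=5  7^4=9  7^5=11
So 7^5 ≡ 11 (mod 13), giving x = 5.

5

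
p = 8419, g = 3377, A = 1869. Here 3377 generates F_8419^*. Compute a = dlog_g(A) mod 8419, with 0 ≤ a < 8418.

Baby-step giant-step with m = ceil(sqrt(8418)) = 92.
Baby table (3377^j mod 8419 for j=0..91):
  0:1  1:3377  2:4803  3:4737  4:749  5:3673  6:2534  7:3614
  8:5347  9:6483  10:3691  11:4387  12:5878  13:6423  14:3127  15:2453
  16:7904  17:3578  18:1641  19:1955  20:1539  21:2680  22:8354  23:7808
  24:7727  25:3598  26:1829  27:5406  28:3670  29:822  30:6043  31:7974
  32:4236  33:1091  34:5204  35:3455  36:7220  37:516  38:8218  39:3162
  40:2782  41:7629  42:993  43:2599  44:4225  45:6039  46:2885  47:1862
  48:7400  49:2208  50:5601  51:5503  52:2898  53:3668  54:2487  55:4856
  56:6919  57:2738  58:2164  59:136  60:4646  61:4945  62:4388  63:836
  64:2807  65:7864  66:3202  67:3158  68:6112  69:5255  70:7302  71:8022
  72:6371  73:4322  74:5267  75:5731  76:6725  77:4282  78:4891  79:7248
  80:2463  81:7998  82:1094  83:6916  84:1026  85:4593  86:2763  87:2399
  88:2345  89:5205  90:6832  91:3604
Giant step factor: 3377^(-92) ≡ 7826 (mod 8419).
Scan 1869·7826^i mod 8419 for i = 0, 1, …:
  i=0: 1869   i=1: 2991   i=2: 2746   i=3: 4908
  i=4: 2530   i=5: 6711   i=6: 2564   i=7: 3387
  i=8: 3650   i=9: 7652     …   i=83: 3026
  i=84: 7248
Match at i=84, j=79: a = 84·92 + 79 = 7807.

7807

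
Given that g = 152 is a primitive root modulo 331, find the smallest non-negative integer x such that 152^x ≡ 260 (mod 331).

259

Baby-step giant-step with m = ceil(sqrt(330)) = 19.
Baby table (152^j mod 331 for j=0..18):
  0:1  1:152  2:265  3:229  4:53  5:112  6:143  7:221
  8:161  9:309  10:297  11:128  12:258  13:158  14:184  15:164
  16:103  17:99  18:153
Giant step factor: 152^(-19) ≡ 204 (mod 331).
Scan 260·204^i mod 331 for i = 0, 1, …:
  i=0: 260   i=1: 80   i=2: 101   i=3: 82
  i=4: 178   i=5: 233   i=6: 199   i=7: 214
  i=8: 295   i=9: 269   i=10: 261   i=11: 284
  i=12: 11   i=13: 258
Match at i=13, j=12: x = 13·19 + 12 = 259.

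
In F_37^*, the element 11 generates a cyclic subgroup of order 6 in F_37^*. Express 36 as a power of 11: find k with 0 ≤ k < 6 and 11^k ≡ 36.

Successive powers of 11 modulo 37:
  11^0=1  11^1=11  11^2=10  11^3=36
So 11^3 ≡ 36 (mod 37), giving k = 3.

3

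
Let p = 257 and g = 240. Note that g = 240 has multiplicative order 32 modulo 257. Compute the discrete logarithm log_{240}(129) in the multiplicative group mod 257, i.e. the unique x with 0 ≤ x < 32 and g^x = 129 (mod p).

6

Successive powers of 240 modulo 257:
  240^0=1  240^1=240  240^2=32  240^3=227  240^4=253  240^5=68
  240^6=129
So 240^6 ≡ 129 (mod 257), giving x = 6.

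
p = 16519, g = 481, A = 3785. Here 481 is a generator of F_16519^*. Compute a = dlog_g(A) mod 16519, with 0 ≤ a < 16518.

6483

Baby-step giant-step with m = ceil(sqrt(16518)) = 129.
Baby table (481^j mod 16519 for j=0..128):
  0:1  1:481  2:95  3:12657  4:9025  5:13047  6:14906  7:540
  8:11955  9:1743  10:12433  11:395  12:8286  13:4487  14:10777  15:13290
  16:16156  17:7106  18:15072  19:14310  20:11206  21:4892  22:7354  23:2208
  24:4832  25:11532  26:13027  27:5286  28:15159  29:6600  30:2952  31:15797
  32:16136  33:14005  34:13172  35:8955  36:12415  37:8256  38:6576  39:7927
  40:13517  41:9710  42:12152  43:13905  44:14629  45:15974  46:2159  47:14301
  48:6877  49:4037  50:9074  51:3578  52:3042  53:9530  54:8167  55:13324
  56:15991  57:10336  58:15916  59:7299  60:8791  61:16126  62:9195  63:12222
  64:14537  65:4760  66:9938  67:6187  68:2527  69:9600  70:8799  71:3455
  72:9955  73:14364  74:4142  75:10022  76:13553  77:10507  78:15572  79:7025
  80:9149  81:6615  82:10167  83:703  84:7763  85:709  86:10649  87:1279
  88:3996  89:5872  90:16202  91:12713  92:2923  93:1848  94:13381  95:10370
  96:15751  97:10529  98:9635  99:9115  100:6780  101:6937  102:16378  103:14774
  104:3124  105:15934  106:15957  107:10501  108:12686  109:6455  110:15802  111:2022
  112:14480  113:10381  114:4523  115:11574  116:191  117:9276  118:1626  119:5713
  120:5799  121:14127  122:5778  123:4026  124:3783  125:2533  126:12486  127:9369
  128:13321
Giant step factor: 481^(-129) ≡ 5565 (mod 16519).
Scan 3785·5565^i mod 16519 for i = 0, 1, …:
  i=0: 3785   i=1: 1800   i=2: 6486   i=3: 575
  i=4: 11708   i=5: 4084   i=6: 13835   i=7: 13235
  i=8: 11073   i=9: 5375     …   i=49: 15913
  i=50: 14005
Match at i=50, j=33: a = 50·129 + 33 = 6483.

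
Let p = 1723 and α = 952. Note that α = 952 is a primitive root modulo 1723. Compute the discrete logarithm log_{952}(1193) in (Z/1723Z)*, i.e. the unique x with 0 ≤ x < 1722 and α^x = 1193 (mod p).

Baby-step giant-step with m = ceil(sqrt(1722)) = 42.
Baby table (952^j mod 1723 for j=0..41):
  0:1  1:952  2:6  3:543  4:36  5:1535  6:216  7:595
  8:1296  9:124  10:884  11:744  12:135  13:1018  14:810  15:939
  16:1414  17:465  18:1592  19:1067  20:937  21:1233  22:453  23:506
  24:995  25:1313  26:801  27:986  28:1360  29:747  30:1268  31:1036
  32:716  33:1047  34:850  35:1113  36:1654  37:1509  38:1309  39:439
  40:962  41:911
Giant step factor: 952^(-42) ≡ 1703 (mod 1723).
Scan 1193·1703^i mod 1723 for i = 0, 1, …:
  i=0: 1193   i=1: 262   i=2: 1652   i=3: 1420
  i=4: 891   i=5: 1133   i=6: 1462   i=7: 51
  i=8: 703   i=9: 1447     …   i=33: 603
  i=34: 1
Match at i=34, j=0: x = 34·42 + 0 = 1428.

1428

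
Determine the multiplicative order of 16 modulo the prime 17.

The order of 16 must divide p − 1 = 16 = 2^4.
Divisors: 1, 2, 4, 8, 16.
Check each in increasing order: 16^1 ≡ 16;  16^2 ≡ 1.
Smallest exponent giving 1 is 2.

2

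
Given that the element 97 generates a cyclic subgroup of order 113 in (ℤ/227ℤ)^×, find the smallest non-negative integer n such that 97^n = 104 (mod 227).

21

Successive powers of 97 modulo 227:
  97^0=1  97^1=97  97^2=102  97^3=133  97^4=189  97^5=173
  97^6=210  97^7=167  97^8=82  97^9=9  97^10=192  97^11=10
  97^12=62  97^13=112  97^14=195  97^15=74  97^16=141  97^17=57
  97^18=81  97^19=139  97^20=90  97^21=104
So 97^21 ≡ 104 (mod 227), giving n = 21.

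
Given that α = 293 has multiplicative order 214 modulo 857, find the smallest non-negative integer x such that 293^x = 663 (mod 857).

94

Baby-step giant-step with m = ceil(sqrt(214)) = 15.
Baby table (293^j mod 857 for j=0..14):
  0:1  1:293  2:149  3:807  4:776  5:263  6:786  7:622
  8:562  9:122  10:609  11:181  12:756  13:402  14:377
Giant step factor: 293^(-15) ≡ 680 (mod 857).
Scan 663·680^i mod 857 for i = 0, 1, …:
  i=0: 663   i=1: 58   i=2: 18   i=3: 242
  i=4: 16   i=5: 596   i=6: 776
Match at i=6, j=4: x = 6·15 + 4 = 94.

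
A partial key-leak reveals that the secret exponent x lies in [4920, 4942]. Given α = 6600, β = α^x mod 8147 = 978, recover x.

Compute 6600^4920 mod 8147 = 916, then multiply by 6600 repeatedly:
  6600^4920=916  6600^4921=526  6600^4922=978
Found 978 at exponent 4922.

4922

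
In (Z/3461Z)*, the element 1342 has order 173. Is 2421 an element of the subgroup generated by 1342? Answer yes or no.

yes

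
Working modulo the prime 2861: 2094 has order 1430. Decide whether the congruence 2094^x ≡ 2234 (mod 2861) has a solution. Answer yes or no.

no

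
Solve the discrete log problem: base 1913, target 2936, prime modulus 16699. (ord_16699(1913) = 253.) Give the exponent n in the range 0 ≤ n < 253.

119

Baby-step giant-step with m = ceil(sqrt(253)) = 16.
Baby table (1913^j mod 16699 for j=0..15):
  0:1  1:1913  2:2488  3:329  4:11514  5:301  6:8047  7:14132
  8:15534  9:9021  10:7106  11:792  12:12186  13:14  14:10083  15:1434
Giant step factor: 1913^(-16) ≡ 4637 (mod 16699).
Scan 2936·4637^i mod 16699 for i = 0, 1, …:
  i=0: 2936   i=1: 4547   i=2: 10301   i=3: 6597
  i=4: 14420   i=5: 2744   i=6: 15989   i=7: 14132
Match at i=7, j=7: n = 7·16 + 7 = 119.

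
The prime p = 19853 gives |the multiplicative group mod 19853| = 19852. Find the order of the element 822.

2836

The order of 822 must divide p − 1 = 19852 = 2^2 · 7 · 709.
Divisors: 1, 2, 4, 7, 14, 28, 709, 1418, 2836, 4963, 9926, 19852.
Check each in increasing order: 822^1 ≡ 822;  822^2 ≡ 682;  822^4 ≡ 8505;  822^7 ≡ 834;  822^14 ≡ 701;  822^28 ≡ 14929;  822^709 ≡ 3869;  822^1418 ≡ 19852;  822^2836 ≡ 1.
Smallest exponent giving 1 is 2836.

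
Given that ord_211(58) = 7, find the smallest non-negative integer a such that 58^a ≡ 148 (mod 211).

Successive powers of 58 modulo 211:
  58^0=1  58^1=58  58^2=199  58^3=148
So 58^3 ≡ 148 (mod 211), giving a = 3.

3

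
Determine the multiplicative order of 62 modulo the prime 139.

46

The order of 62 must divide p − 1 = 138 = 2 · 3 · 23.
Divisors: 1, 2, 3, 6, 23, 46, 69, 138.
Check each in increasing order: 62^1 ≡ 62;  62^2 ≡ 91;  62^3 ≡ 82;  62^6 ≡ 52;  62^23 ≡ 138;  62^46 ≡ 1.
Smallest exponent giving 1 is 46.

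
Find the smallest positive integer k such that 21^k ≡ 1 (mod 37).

18

The order of 21 must divide p − 1 = 36 = 2^2 · 3^2.
Divisors: 1, 2, 3, 4, 6, 9, 12, 18, 36.
Check each in increasing order: 21^1 ≡ 21;  21^2 ≡ 34;  21^3 ≡ 11;  21^4 ≡ 9;  21^6 ≡ 10;  21^9 ≡ 36;  21^12 ≡ 26;  21^18 ≡ 1.
Smallest exponent giving 1 is 18.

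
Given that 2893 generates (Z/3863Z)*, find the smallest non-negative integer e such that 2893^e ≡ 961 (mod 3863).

2150

Baby-step giant-step with m = ceil(sqrt(3862)) = 63.
Baby table (2893^j mod 3863 for j=0..62):
  0:1  1:2893  2:2191  3:3243  4:2635  5:1356  6:1963  7:349
  8:1414  9:3648  10:3811  11:221  12:1958  13:1336  14:2048  15:2885
  16:2225  17:1167  18:3732  19:3454  20:2704  21:97  22:2485  23:62
  24:1668  25:637  26:190  27:1124  28:2949  29:1953  30:2323  31:2682
  32:2122  33:639  34:2113  35:1643  36:1709  37:3360  38:1172  39:2745
  40:2820  41:3467  42:1683  43:1539  44:2151  45:3413  46:3844  47:2978
  48:864  49:191  50:154  51:1277  52:1333  53:1095  54:175  55:222
  56:988  57:3527  58:1428  59:1657  60:3581  61:3130  62:218
Giant step factor: 2893^(-63) ≡ 3740 (mod 3863).
Scan 961·3740^i mod 3863 for i = 0, 1, …:
  i=0: 961   i=1: 1550   i=2: 2500   i=3: 1540
  i=4: 3730   i=5: 907   i=6: 466   i=7: 627
  i=8: 139   i=9: 2218     …   i=33: 3349
  i=34: 1414
Match at i=34, j=8: e = 34·63 + 8 = 2150.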